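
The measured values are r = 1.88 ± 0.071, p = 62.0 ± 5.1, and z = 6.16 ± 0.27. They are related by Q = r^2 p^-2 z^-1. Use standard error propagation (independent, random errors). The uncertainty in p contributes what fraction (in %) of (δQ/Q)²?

78.0%

(δQ/Q)² = (2·δr/r)² + (-2·δp/p)² + (-1·δz/z)²
  r term: (2×0.0378)² = 0.00571
  p term: (-2×0.0823)² = 0.0271
  z term: (-1×0.0438)² = 0.00192
Total = 0.0347. Share from p = 0.0271/0.0347 = 0.780.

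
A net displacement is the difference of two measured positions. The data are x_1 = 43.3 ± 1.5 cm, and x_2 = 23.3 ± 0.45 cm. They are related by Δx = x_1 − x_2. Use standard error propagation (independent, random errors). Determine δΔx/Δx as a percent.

Δx is a linear combination, so absolute uncertainties add in quadrature:
  (δx_1)² = 2.25;  (δx_2)² = 0.203
δΔx = √(2.45) = 1.57 cm
Δx = 20.0 cm, so δΔx/Δx = 1.57/20.0 = 0.0783.

7.83%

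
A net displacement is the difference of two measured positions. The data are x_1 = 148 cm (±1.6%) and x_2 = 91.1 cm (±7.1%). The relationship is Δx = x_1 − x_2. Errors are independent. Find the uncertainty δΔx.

6.89 cm

Absolute uncertainties add in quadrature for a linear combination:
  (δx_1)² = 5.61;  (δx_2)² = 41.8
δΔx = √(47.4) = 6.89 cm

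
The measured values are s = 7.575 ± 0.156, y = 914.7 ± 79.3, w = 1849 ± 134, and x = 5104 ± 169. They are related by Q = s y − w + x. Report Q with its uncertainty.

10180 ± 654

Let p = s·y = 6929. δp/p = √((1·δs/s)² + (1·δy/y)²) = √(0.000424 + 0.00752) = 0.0891, so δp = 617.
Q = p − w + x: δQ = √(δp² + δw² + δx²) = √(3.81e+05 + 18000 + 28600) = 654
Q = 10180.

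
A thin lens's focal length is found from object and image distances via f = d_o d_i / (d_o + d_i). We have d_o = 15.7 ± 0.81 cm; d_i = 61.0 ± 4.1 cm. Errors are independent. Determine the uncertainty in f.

0.540 cm

∂f/∂d_o = (d_i/(d_o+d_i))² = 0.633;  ∂f/∂d_i = (d_o/(d_o+d_i))² = 0.0419
δf = √((∂f/∂d_o · δd_o)² + (∂f/∂d_i · δd_i)²) = √(0.262 + 0.0295) = 0.540 cm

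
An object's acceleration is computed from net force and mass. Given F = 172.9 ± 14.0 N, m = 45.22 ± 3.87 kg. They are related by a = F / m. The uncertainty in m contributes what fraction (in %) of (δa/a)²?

52.8%

(δa/a)² = (1·δF/F)² + (-1·δm/m)²
  F term: (1×0.0810)² = 0.00656
  m term: (-1×0.0856)² = 0.00732
Total = 0.0139. Share from m = 0.00732/0.0139 = 0.528.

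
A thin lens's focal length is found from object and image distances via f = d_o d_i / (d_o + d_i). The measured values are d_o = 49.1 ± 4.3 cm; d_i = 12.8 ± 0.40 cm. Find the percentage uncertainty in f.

3.07%

∂f/∂d_o = (d_i/(d_o+d_i))² = 0.0428;  ∂f/∂d_i = (d_o/(d_o+d_i))² = 0.629
δf = √((∂f/∂d_o · δd_o)² + (∂f/∂d_i · δd_i)²) = √(0.0338 + 0.0633) = 0.312 cm
f = 10.2 cm, so δf/f = 0.312/10.2 = 0.0307.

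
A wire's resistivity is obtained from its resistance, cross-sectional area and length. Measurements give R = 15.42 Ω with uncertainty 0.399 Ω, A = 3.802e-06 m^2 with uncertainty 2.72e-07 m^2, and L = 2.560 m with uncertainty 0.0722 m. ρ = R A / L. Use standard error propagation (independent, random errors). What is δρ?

1.86e-06 Ω·m

Relative error in a monomial: (δρ/ρ)² = Σ (nᵢ · δxᵢ/xᵢ)².
  (1·δR/R)² = (1×0.0259)² = 0.000670;  (1·δA/A)² = (1×0.0715)² = 0.00512;  (-1·δL/L)² = (-1×0.0282)² = 0.000795
δρ/ρ = √(0.00658) = 0.0811
ρ = 2.29e-05 Ω·m, so δρ = 0.0811 × 2.29e-05 = 1.86e-06 Ω·m.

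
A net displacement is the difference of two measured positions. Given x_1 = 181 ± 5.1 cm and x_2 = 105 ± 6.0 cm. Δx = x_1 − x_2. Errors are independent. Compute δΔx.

7.87 cm

Sums and differences: (δΔx)² = Σ (cᵢ δxᵢ)².
  (δx_1)² = 26.0;  (δx_2)² = 36.0
δΔx = √(62.0) = 7.87 cm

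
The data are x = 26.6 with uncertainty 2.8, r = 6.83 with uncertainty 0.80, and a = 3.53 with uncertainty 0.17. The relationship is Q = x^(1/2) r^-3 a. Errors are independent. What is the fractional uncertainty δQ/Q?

For a monomial Q ∝ x^(1/2), r^-3, a, fractional errors add in quadrature:
  (½·δx/x)² = (0.5×0.105)² = 0.00277;  (-3·δr/r)² = (-3×0.117)² = 0.123;  (1·δa/a)² = (1×0.0482)² = 0.00232
δQ/Q = √(0.129) = 0.359

0.359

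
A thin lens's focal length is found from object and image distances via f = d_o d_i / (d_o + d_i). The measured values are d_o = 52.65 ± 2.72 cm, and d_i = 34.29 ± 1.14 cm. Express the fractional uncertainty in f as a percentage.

∂f/∂d_o = (d_i/(d_o+d_i))² = 0.156;  ∂f/∂d_i = (d_o/(d_o+d_i))² = 0.367
δf = √((∂f/∂d_o · δd_o)² + (∂f/∂d_i · δd_i)²) = √(0.179 + 0.175) = 0.595 cm
f = 20.77 cm, so δf/f = 0.595/20.77 = 0.0286.

2.86%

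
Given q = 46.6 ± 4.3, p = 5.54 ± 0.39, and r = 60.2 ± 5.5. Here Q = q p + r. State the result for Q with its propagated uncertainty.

Let w = q·p = 258. δw/w = √((1·δq/q)² + (1·δp/p)²) = √(0.00851 + 0.00496) = 0.116, so δw = 30.0.
Q = w + r: δQ = √(δw² + δr²) = √(898 + 30.2) = 30.5
Q = 318.

318 ± 30.5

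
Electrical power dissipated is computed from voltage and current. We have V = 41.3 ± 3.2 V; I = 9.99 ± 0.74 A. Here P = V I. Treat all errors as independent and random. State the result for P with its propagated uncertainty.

413 ± 44.2 W

For a monomial P ∝ V, I, fractional errors add in quadrature:
  (1·δV/V)² = (1×0.0775)² = 0.00600;  (1·δI/I)² = (1×0.0741)² = 0.00549
δP/P = √(0.0115) = 0.107
P = 413 W, so δP = 0.107 × 413 = 44.2 W.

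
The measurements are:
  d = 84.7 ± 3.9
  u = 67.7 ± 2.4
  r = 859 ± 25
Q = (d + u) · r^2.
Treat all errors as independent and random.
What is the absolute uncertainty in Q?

7.37e+06

Let w = d + u = 152. δw = √(δd² + δu²) = √(15.2 + 5.76) = 4.58, so δw/w = 0.0300.
Q is then a monomial in w, r:
δQ/Q = √((δw/w)² + (2·δr/r)²) = √(0.000903 + 0.00339) = 0.0655
Q = 1.12e+08, so δQ = 0.0655 × 1.12e+08 = 7.37e+06.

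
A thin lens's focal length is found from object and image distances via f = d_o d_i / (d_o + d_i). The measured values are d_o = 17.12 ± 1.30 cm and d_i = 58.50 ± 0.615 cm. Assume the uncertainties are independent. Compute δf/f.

0.0588

∂f/∂d_o = (d_i/(d_o+d_i))² = 0.598;  ∂f/∂d_i = (d_o/(d_o+d_i))² = 0.0513
δf = √((∂f/∂d_o · δd_o)² + (∂f/∂d_i · δd_i)²) = √(0.605 + 0.000994) = 0.779 cm
f = 13.24 cm, so δf/f = 0.779/13.24 = 0.0588.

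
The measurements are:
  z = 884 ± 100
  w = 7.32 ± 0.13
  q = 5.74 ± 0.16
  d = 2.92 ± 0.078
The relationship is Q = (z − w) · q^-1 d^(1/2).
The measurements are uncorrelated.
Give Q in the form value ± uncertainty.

Let u = z − w = 877. δu = √(δz² + δw²) = √(10000 + 0.0169) = 100, so δu/u = 0.114.
Q is then a monomial in u, q, d:
δQ/Q = √((δu/u)² + (-1·δq/q)² + (½·δd/d)²) = √(0.0130 + 0.000777 + 0.000178) = 0.118
Q = 261, so δQ = 0.118 × 261 = 30.8.

261 ± 30.8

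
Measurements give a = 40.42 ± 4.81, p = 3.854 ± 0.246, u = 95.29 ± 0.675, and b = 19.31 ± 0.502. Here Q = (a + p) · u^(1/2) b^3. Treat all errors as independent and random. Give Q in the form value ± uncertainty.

(3.112 ± 0.417) × 10^6

Let w = a + p = 44.27. δw = √(δa² + δp²) = √(23.1 + 0.0605) = 4.82, so δw/w = 0.109.
Q is then a monomial in w, u, b:
δQ/Q = √((δw/w)² + (½·δu/u)² + (3·δb/b)²) = √(0.0118 + 1.25e-05 + 0.00608) = 0.134
Q = 3.112e+06, so δQ = 0.134 × 3.112e+06 = 4.17e+05.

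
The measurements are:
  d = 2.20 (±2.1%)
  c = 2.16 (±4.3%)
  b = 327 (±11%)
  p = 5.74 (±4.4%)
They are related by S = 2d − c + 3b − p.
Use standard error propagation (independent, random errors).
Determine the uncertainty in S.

108

Absolute uncertainties add in quadrature for a linear combination:
  (2·δd)² = 0.00854;  (δc)² = 0.00863;  (3·δb)² = 11600;  (δp)² = 0.0638
δS = √(11600) = 108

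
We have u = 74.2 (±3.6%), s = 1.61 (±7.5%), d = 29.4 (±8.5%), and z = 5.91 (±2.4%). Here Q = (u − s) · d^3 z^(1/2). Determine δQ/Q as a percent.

25.8%

Let w = u − s = 72.6. δw = √(δu² + δs²) = √(7.14 + 0.0146) = 2.67, so δw/w = 0.0368.
Q is then a monomial in w, d, z:
δQ/Q = √((δw/w)² + (3·δd/d)² + (½·δz/z)²) = √(0.00136 + 0.0650 + 0.000144) = 0.258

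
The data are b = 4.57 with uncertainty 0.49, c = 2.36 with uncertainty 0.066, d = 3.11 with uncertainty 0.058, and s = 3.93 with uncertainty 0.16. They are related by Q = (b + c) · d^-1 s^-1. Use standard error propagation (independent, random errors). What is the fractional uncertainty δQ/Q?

0.0842

Let u = b + c = 6.93. δu = √(δb² + δc²) = √(0.240 + 0.00436) = 0.494, so δu/u = 0.0713.
Q is then a monomial in u, d, s:
δQ/Q = √((δu/u)² + (-1·δd/d)² + (-1·δs/s)²) = √(0.00509 + 0.000348 + 0.00166) = 0.0842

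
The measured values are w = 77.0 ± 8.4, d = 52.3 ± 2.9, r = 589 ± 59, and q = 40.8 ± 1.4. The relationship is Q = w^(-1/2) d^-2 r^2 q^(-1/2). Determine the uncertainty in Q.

For a monomial Q ∝ w^(-1/2), d^-2, r^2, q^(-1/2), fractional errors add in quadrature:
  (−½·δw/w)² = (-0.5×0.109)² = 0.00298;  (-2·δd/d)² = (-2×0.0554)² = 0.0123;  (2·δr/r)² = (2×0.100)² = 0.0401;  (−½·δq/q)² = (-0.5×0.0343)² = 0.000294
δQ/Q = √(0.0557) = 0.236
Q = 2.26, so δQ = 0.236 × 2.26 = 0.534.

0.534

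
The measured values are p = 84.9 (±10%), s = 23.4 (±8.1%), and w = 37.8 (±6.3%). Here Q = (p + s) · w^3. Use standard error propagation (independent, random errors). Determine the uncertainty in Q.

Let u = p + s = 108. δu = √(δp² + δs²) = √(72.1 + 3.59) = 8.70, so δu/u = 0.0803.
Q is then a monomial in u, w:
δQ/Q = √((δu/u)² + (3·δw/w)²) = √(0.00645 + 0.0357) = 0.205
Q = 5.85e+06, so δQ = 0.205 × 5.85e+06 = 1.2e+06.

1.2e+06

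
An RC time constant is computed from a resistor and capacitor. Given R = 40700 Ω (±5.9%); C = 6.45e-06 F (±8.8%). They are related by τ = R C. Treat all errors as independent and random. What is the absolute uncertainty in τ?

0.0278 s

Since τ is a product/quotient, work with relative uncertainties:
  (1·δR/R)² = (1×0.0590)² = 0.00348;  (1·δC/C)² = (1×0.0880)² = 0.00774
δτ/τ = √(0.0112) = 0.106
τ = 0.263 s, so δτ = 0.106 × 0.263 = 0.0278 s.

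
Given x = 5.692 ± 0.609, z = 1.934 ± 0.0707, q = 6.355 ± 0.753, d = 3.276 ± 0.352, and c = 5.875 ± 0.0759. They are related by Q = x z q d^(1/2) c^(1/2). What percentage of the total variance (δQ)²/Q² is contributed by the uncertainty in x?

38.5%

(δQ/Q)² = (1·δx/x)² + (1·δz/z)² + (1·δq/q)² + (½·δd/d)² + (½·δc/c)²
  x term: (1×0.107)² = 0.0114
  z term: (1×0.0366)² = 0.00134
  q term: (1×0.118)² = 0.0140
  d term: (0.5×0.107)² = 0.00289
  c term: (0.5×0.0129)² = 4.17e-05
Total = 0.0298. Share from x = 0.0114/0.0298 = 0.385.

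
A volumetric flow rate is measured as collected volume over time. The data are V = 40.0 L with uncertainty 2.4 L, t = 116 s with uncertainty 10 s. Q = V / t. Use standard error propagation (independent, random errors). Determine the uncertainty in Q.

Relative error in a monomial: (δQ/Q)² = Σ (nᵢ · δxᵢ/xᵢ)².
  (1·δV/V)² = (1×0.0600)² = 0.00360;  (-1·δt/t)² = (-1×0.0862)² = 0.00743
δQ/Q = √(0.0110) = 0.105
Q = 0.345 L/s, so δQ = 0.105 × 0.345 = 0.0362 L/s.

0.0362 L/s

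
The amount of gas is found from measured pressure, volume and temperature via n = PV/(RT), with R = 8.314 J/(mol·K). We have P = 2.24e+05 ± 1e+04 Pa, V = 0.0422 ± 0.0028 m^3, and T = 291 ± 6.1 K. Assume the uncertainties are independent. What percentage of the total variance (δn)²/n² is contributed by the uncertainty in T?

6.43%

(δn/n)² = (1·δP/P)² + (1·δV/V)² + (-1·δT/T)²
  P term: (1×0.0446)² = 0.00199
  V term: (1×0.0664)² = 0.00440
  T term: (-1×0.0210)² = 0.000439
Total = 0.00683. Share from T = 0.000439/0.00683 = 0.0643.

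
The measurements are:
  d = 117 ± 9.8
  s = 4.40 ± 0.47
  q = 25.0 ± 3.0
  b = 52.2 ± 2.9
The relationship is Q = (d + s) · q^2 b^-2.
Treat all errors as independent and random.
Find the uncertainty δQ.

Let u = d + s = 121. δu = √(δd² + δs²) = √(96.0 + 0.221) = 9.81, so δu/u = 0.0808.
Q is then a monomial in u, q, b:
δQ/Q = √((δu/u)² + (2·δq/q)² + (-2·δb/b)²) = √(0.00653 + 0.0576 + 0.0123) = 0.277
Q = 27.8, so δQ = 0.277 × 27.8 = 7.70.

7.70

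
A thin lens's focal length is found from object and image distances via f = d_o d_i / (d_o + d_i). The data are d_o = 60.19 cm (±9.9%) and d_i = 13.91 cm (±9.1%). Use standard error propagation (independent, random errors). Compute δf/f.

∂f/∂d_o = (d_i/(d_o+d_i))² = 0.0352;  ∂f/∂d_i = (d_o/(d_o+d_i))² = 0.660
δf = √((∂f/∂d_o · δd_o)² + (∂f/∂d_i · δd_i)²) = √(0.0441 + 0.698) = 0.861 cm
f = 11.30 cm, so δf/f = 0.861/11.30 = 0.0762.

0.0762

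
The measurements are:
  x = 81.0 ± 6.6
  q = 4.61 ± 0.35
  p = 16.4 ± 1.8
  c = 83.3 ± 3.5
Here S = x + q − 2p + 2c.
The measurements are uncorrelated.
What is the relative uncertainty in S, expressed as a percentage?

4.68%

Absolute uncertainties add in quadrature for a linear combination:
  (δx)² = 43.6;  (δq)² = 0.122;  (2·δp)² = 13.0;  (2·δc)² = 49.0
δS = √(106) = 10.3
S = 219, so δS/S = 10.3/219 = 0.0468.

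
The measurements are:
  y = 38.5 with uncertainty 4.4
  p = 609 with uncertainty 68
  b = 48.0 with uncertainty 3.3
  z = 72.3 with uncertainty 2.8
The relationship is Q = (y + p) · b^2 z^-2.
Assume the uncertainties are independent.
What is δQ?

Let u = y + p = 648. δu = √(δy² + δp²) = √(19.4 + 4620) = 68.1, so δu/u = 0.105.
Q is then a monomial in u, b, z:
δQ/Q = √((δu/u)² + (2·δb/b)² + (-2·δz/z)²) = √(0.0111 + 0.0189 + 0.00600) = 0.190
Q = 285, so δQ = 0.190 × 285 = 54.1.

54.1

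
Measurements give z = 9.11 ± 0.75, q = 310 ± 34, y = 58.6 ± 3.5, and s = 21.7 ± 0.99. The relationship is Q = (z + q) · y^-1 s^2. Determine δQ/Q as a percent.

Let u = z + q = 319. δu = √(δz² + δq²) = √(0.562 + 1160) = 34.0, so δu/u = 0.107.
Q is then a monomial in u, y, s:
δQ/Q = √((δu/u)² + (-1·δy/y)² + (2·δs/s)²) = √(0.0114 + 0.00357 + 0.00833) = 0.152

15.2%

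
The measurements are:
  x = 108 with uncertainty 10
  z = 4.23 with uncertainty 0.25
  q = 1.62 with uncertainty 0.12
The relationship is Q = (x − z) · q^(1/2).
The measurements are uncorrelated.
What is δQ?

13.6

Let u = x − z = 104. δu = √(δx² + δz²) = √(100 + 0.0625) = 10.0, so δu/u = 0.0964.
Q is then a monomial in u, q:
δQ/Q = √((δu/u)² + (½·δq/q)²) = √(0.00929 + 0.00137) = 0.103
Q = 132, so δQ = 0.103 × 132 = 13.6.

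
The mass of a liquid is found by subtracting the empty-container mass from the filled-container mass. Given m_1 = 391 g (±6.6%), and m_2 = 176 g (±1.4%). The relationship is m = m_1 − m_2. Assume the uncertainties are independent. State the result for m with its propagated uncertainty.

215 ± 25.9 g

Each term contributes (cᵢ δxᵢ)² to (δm)²:
  (δm_1)² = 666;  (δm_2)² = 6.07
δm = √(672) = 25.9 g
m = 215 g.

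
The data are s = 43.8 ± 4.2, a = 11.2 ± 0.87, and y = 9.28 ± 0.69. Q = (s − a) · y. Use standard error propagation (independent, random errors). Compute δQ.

Let u = s − a = 32.6. δu = √(δs² + δa²) = √(17.6 + 0.757) = 4.29, so δu/u = 0.132.
Q is then a monomial in u, y:
δQ/Q = √((δu/u)² + (1·δy/y)²) = √(0.0173 + 0.00553) = 0.151
Q = 303, so δQ = 0.151 × 303 = 45.7.

45.7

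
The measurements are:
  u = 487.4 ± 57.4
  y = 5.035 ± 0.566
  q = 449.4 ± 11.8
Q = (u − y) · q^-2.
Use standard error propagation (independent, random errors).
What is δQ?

0.000311

Let w = u − y = 482.4. δw = √(δu² + δy²) = √(3290 + 0.320) = 57.4, so δw/w = 0.119.
Q is then a monomial in w, q:
δQ/Q = √((δw/w)² + (-2·δq/q)²) = √(0.0142 + 0.00276) = 0.130
Q = 0.002388, so δQ = 0.130 × 0.002388 = 0.000311.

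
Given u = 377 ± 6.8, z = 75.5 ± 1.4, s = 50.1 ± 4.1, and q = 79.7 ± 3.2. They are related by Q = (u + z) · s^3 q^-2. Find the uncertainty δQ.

2320

Let w = u + z = 452. δw = √(δu² + δz²) = √(46.2 + 1.96) = 6.94, so δw/w = 0.0153.
Q is then a monomial in w, s, q:
δQ/Q = √((δw/w)² + (3·δs/s)² + (-2·δq/q)²) = √(0.000235 + 0.0603 + 0.00645) = 0.259
Q = 8960, so δQ = 0.259 × 8960 = 2320.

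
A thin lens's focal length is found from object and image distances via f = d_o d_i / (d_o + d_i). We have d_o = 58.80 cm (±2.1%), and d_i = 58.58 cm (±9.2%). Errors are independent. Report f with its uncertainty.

29.34 ± 1.39 cm

∂f/∂d_o = (d_i/(d_o+d_i))² = 0.249;  ∂f/∂d_i = (d_o/(d_o+d_i))² = 0.251
δf = √((∂f/∂d_o · δd_o)² + (∂f/∂d_i · δd_i)²) = √(0.0946 + 1.83) = 1.39 cm
f = 29.34 cm.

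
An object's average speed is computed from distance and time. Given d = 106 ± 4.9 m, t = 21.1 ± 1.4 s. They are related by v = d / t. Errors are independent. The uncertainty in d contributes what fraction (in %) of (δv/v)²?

(δv/v)² = (1·δd/d)² + (-1·δt/t)²
  d term: (1×0.0462)² = 0.00214
  t term: (-1×0.0664)² = 0.00440
Total = 0.00654. Share from d = 0.00214/0.00654 = 0.327.

32.7%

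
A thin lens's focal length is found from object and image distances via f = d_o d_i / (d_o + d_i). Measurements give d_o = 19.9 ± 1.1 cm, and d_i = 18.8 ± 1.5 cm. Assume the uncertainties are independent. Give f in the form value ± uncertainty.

∂f/∂d_o = (d_i/(d_o+d_i))² = 0.236;  ∂f/∂d_i = (d_o/(d_o+d_i))² = 0.264
δf = √((∂f/∂d_o · δd_o)² + (∂f/∂d_i · δd_i)²) = √(0.0674 + 0.157) = 0.474 cm
f = 9.67 cm.

9.67 ± 0.474 cm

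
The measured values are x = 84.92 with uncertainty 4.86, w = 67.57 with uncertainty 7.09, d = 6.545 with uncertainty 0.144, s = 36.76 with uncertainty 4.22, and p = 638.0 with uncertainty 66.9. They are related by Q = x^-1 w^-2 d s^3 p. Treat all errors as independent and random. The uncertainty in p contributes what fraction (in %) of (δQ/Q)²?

6.20%

(δQ/Q)² = (-1·δx/x)² + (-2·δw/w)² + (1·δd/d)² + (3·δs/s)² + (1·δp/p)²
  x term: (-1×0.0572)² = 0.00328
  w term: (-2×0.105)² = 0.0440
  d term: (1×0.0220)² = 0.000484
  s term: (3×0.115)² = 0.119
  p term: (1×0.105)² = 0.0110
Total = 0.177. Share from p = 0.0110/0.177 = 0.0620.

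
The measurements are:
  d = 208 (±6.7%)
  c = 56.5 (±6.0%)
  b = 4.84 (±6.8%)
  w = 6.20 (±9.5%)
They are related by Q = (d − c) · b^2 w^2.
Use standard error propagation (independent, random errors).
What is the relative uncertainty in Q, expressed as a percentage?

25.2%

Let u = d − c = 152. δu = √(δd² + δc²) = √(194 + 11.5) = 14.3, so δu/u = 0.0947.
Q is then a monomial in u, b, w:
δQ/Q = √((δu/u)² + (2·δb/b)² + (2·δw/w)²) = √(0.00896 + 0.0185 + 0.0361) = 0.252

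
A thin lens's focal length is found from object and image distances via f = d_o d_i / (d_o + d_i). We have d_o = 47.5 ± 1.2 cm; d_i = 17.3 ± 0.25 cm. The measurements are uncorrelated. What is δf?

∂f/∂d_o = (d_i/(d_o+d_i))² = 0.0713;  ∂f/∂d_i = (d_o/(d_o+d_i))² = 0.537
δf = √((∂f/∂d_o · δd_o)² + (∂f/∂d_i · δd_i)²) = √(0.00732 + 0.0180) = 0.159 cm

0.159 cm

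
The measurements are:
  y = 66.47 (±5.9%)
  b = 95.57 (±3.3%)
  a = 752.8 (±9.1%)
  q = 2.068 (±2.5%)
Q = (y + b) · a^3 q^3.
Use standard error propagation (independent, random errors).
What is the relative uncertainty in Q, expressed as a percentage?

28.5%

Let u = y + b = 162.0. δu = √(δy² + δb²) = √(15.4 + 9.95) = 5.03, so δu/u = 0.0311.
Q is then a monomial in u, a, q:
δQ/Q = √((δu/u)² + (3·δa/a)² + (3·δq/q)²) = √(0.000965 + 0.0745 + 0.00563) = 0.285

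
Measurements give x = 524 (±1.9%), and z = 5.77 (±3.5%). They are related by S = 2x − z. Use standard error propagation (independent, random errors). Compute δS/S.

0.0191

For a sum/difference, combine absolute errors in quadrature:
  (2·δx)² = 396;  (δz)² = 0.0408
δS = √(397) = 19.9
S = 1040, so δS/S = 19.9/1040 = 0.0191.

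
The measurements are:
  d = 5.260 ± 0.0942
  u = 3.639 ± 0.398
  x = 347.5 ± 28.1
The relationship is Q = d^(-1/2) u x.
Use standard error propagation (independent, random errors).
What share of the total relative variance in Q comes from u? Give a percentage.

(δQ/Q)² = (−½·δd/d)² + (1·δu/u)² + (1·δx/x)²
  d term: (-0.5×0.0179)² = 8.02e-05
  u term: (1×0.109)² = 0.0120
  x term: (1×0.0809)² = 0.00654
Total = 0.0186. Share from u = 0.0120/0.0186 = 0.644.

64.4%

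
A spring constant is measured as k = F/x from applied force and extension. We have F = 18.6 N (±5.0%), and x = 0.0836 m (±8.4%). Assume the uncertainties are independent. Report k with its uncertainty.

222 ± 21.7 N/m

Relative error in a monomial: (δk/k)² = Σ (nᵢ · δxᵢ/xᵢ)².
  (1·δF/F)² = (1×0.0500)² = 0.00250;  (-1·δx/x)² = (-1×0.0840)² = 0.00706
δk/k = √(0.00956) = 0.0978
k = 222 N/m, so δk = 0.0978 × 222 = 21.7 N/m.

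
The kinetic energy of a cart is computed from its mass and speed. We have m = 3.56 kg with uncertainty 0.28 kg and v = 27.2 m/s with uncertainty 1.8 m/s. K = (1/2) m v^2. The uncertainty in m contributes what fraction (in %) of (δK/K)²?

(δK/K)² = (1·δm/m)² + (2·δv/v)²
  m term: (1×0.0787)² = 0.00619
  v term: (2×0.0662)² = 0.0175
Total = 0.0237. Share from m = 0.00619/0.0237 = 0.261.

26.1%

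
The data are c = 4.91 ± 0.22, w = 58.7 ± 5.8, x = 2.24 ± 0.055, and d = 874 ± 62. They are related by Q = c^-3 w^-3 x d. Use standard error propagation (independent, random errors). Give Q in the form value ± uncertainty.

For a monomial Q ∝ c^-3, w^-3, x, d, fractional errors add in quadrature:
  (-3·δc/c)² = (-3×0.0448)² = 0.0181;  (-3·δw/w)² = (-3×0.0988)² = 0.0879;  (1·δx/x)² = (1×0.0246)² = 0.000603;  (1·δd/d)² = (1×0.0709)² = 0.00503
δQ/Q = √(0.112) = 0.334
Q = 8.18e-05, so δQ = 0.334 × 8.18e-05 = 2.73e-05.

(8.18 ± 2.73) × 10^-5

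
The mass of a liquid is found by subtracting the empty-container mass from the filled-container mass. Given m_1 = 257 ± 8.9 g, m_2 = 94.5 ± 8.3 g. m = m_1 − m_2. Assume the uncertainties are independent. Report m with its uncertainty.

For a sum/difference, combine absolute errors in quadrature:
  (δm_1)² = 79.2;  (δm_2)² = 68.9
δm = √(148) = 12.2 g
m = 162 g.

162 ± 12.2 g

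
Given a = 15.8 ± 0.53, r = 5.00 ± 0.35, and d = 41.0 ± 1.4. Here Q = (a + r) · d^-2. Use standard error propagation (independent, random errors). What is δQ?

Let u = a + r = 20.8. δu = √(δa² + δr²) = √(0.281 + 0.122) = 0.635, so δu/u = 0.0305.
Q is then a monomial in u, d:
δQ/Q = √((δu/u)² + (-2·δd/d)²) = √(0.000932 + 0.00466) = 0.0748
Q = 0.0124, so δQ = 0.0748 × 0.0124 = 0.000926.

0.000926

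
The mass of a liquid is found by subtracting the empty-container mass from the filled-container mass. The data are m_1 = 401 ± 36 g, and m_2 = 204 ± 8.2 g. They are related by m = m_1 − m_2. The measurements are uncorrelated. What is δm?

36.9 g

Sums and differences: (δm)² = Σ (cᵢ δxᵢ)².
  (δm_1)² = 1300;  (δm_2)² = 67.2
δm = √(1360) = 36.9 g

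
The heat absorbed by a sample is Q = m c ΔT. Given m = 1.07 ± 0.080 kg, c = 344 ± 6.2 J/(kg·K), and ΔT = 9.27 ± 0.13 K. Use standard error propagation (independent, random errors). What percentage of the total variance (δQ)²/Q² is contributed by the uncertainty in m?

91.5%

(δQ/Q)² = (1·δm/m)² + (1·δc/c)² + (1·δΔT/ΔT)²
  m term: (1×0.0748)² = 0.00559
  c term: (1×0.0180)² = 0.000325
  ΔT term: (1×0.0140)² = 0.000197
Total = 0.00611. Share from m = 0.00559/0.00611 = 0.915.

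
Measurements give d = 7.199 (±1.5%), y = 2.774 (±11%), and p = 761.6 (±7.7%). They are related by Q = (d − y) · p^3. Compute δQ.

4.74e+08

Let u = d − y = 4.425. δu = √(δd² + δy²) = √(0.0117 + 0.0931) = 0.324, so δu/u = 0.0731.
Q is then a monomial in u, p:
δQ/Q = √((δu/u)² + (3·δp/p)²) = √(0.00535 + 0.0534) = 0.242
Q = 1.955e+09, so δQ = 0.242 × 1.955e+09 = 4.74e+08.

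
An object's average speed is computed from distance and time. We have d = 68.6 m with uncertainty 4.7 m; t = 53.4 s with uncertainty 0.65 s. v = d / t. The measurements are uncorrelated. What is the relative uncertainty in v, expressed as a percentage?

6.96%

Relative error in a monomial: (δv/v)² = Σ (nᵢ · δxᵢ/xᵢ)².
  (1·δd/d)² = (1×0.0685)² = 0.00469;  (-1·δt/t)² = (-1×0.0122)² = 0.000148
δv/v = √(0.00484) = 0.0696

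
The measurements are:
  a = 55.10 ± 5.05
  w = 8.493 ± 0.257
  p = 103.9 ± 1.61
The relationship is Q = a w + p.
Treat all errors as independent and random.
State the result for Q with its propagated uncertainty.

571.9 ± 45.2

Let h = a·w = 468.0. δh/h = √((1·δa/a)² + (1·δw/w)²) = √(0.00840 + 0.000916) = 0.0965, so δh = 45.2.
Q = h + p: δQ = √(δh² + δp²) = √(2040 + 2.59) = 45.2
Q = 571.9.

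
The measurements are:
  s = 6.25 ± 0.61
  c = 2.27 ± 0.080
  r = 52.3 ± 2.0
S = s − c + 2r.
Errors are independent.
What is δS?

S is a linear combination, so absolute uncertainties add in quadrature:
  (δs)² = 0.372;  (δc)² = 0.00640;  (2·δr)² = 16.0
δS = √(16.4) = 4.05

4.05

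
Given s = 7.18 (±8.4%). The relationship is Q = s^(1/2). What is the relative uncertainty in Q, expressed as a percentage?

Since Q is a product/quotient, work with relative uncertainties:
  (½·δs/s)² = (0.5×0.0840)² = 0.00176
δQ/Q = √(0.00176) = 0.0420

4.20%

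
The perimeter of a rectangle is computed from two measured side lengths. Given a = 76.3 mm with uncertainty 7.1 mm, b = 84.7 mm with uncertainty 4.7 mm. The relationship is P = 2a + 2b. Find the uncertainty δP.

17.0 mm

Each term contributes (cᵢ δxᵢ)² to (δP)²:
  (2·δa)² = 202;  (2·δb)² = 88.4
δP = √(290) = 17.0 mm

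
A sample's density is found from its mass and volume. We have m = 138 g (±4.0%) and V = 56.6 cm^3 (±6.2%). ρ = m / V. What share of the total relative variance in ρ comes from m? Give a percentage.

29.4%

(δρ/ρ)² = (1·δm/m)² + (-1·δV/V)²
  m term: (1×0.0400)² = 0.00160
  V term: (-1×0.0620)² = 0.00384
Total = 0.00544. Share from m = 0.00160/0.00544 = 0.294.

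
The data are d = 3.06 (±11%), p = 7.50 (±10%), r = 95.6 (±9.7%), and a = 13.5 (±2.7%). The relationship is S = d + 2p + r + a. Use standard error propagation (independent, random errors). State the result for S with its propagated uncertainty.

Absolute uncertainties add in quadrature for a linear combination:
  (δd)² = 0.113;  (2·δp)² = 2.25;  (δr)² = 86.0;  (δa)² = 0.133
δS = √(88.5) = 9.41
S = 127.

127 ± 9.41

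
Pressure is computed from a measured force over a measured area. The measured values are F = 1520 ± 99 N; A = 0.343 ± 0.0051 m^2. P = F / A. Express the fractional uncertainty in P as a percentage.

6.68%

P is a product of powers, so relative uncertainties combine in quadrature:
  (1·δF/F)² = (1×0.0651)² = 0.00424;  (-1·δA/A)² = (-1×0.0149)² = 0.000221
δP/P = √(0.00446) = 0.0668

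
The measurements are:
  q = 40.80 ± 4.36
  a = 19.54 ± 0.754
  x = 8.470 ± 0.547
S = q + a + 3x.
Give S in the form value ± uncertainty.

Each term contributes (cᵢ δxᵢ)² to (δS)²:
  (δq)² = 19.0;  (δa)² = 0.569;  (3·δx)² = 2.69
δS = √(22.3) = 4.72
S = 85.75.

85.75 ± 4.72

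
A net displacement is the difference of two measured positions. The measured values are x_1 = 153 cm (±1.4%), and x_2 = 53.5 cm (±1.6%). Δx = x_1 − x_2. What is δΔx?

2.31 cm

Each term contributes (cᵢ δxᵢ)² to (δΔx)²:
  (δx_1)² = 4.59;  (δx_2)² = 0.733
δΔx = √(5.32) = 2.31 cm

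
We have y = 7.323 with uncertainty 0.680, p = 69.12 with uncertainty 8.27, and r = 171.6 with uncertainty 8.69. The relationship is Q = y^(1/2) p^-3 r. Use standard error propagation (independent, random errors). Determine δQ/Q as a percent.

Relative error in a monomial: (δQ/Q)² = Σ (nᵢ · δxᵢ/xᵢ)².
  (½·δy/y)² = (0.5×0.0929)² = 0.00216;  (-3·δp/p)² = (-3×0.120)² = 0.129;  (1·δr/r)² = (1×0.0506)² = 0.00256
δQ/Q = √(0.134) = 0.365

36.5%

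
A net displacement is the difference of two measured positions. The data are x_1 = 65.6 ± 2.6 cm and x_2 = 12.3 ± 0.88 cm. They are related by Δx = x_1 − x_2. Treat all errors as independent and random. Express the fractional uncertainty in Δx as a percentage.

Absolute uncertainties add in quadrature for a linear combination:
  (δx_1)² = 6.76;  (δx_2)² = 0.774
δΔx = √(7.53) = 2.74 cm
Δx = 53.3 cm, so δΔx/Δx = 2.74/53.3 = 0.0515.

5.15%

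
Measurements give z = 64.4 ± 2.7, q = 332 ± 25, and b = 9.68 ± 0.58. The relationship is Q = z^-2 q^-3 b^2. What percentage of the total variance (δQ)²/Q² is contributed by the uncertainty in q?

70.5%

(δQ/Q)² = (-2·δz/z)² + (-3·δq/q)² + (2·δb/b)²
  z term: (-2×0.0419)² = 0.00703
  q term: (-3×0.0753)² = 0.0510
  b term: (2×0.0599)² = 0.0144
Total = 0.0724. Share from q = 0.0510/0.0724 = 0.705.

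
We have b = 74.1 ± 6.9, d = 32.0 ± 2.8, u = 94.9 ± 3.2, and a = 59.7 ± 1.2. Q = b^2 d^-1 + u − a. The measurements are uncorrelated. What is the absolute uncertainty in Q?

35.5

Let p = b^2·d^-1 = 172. δp/p = √((2·δb/b)² + (-1·δd/d)²) = √(0.0347 + 0.00766) = 0.206, so δp = 35.3.
Q = p + u − a: δQ = √(δp² + δu² + δa²) = √(1250 + 10.2 + 1.44) = 35.5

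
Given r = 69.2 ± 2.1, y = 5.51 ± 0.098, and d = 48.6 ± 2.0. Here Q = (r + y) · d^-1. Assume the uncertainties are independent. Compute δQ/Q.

0.0499

Let u = r + y = 74.7. δu = √(δr² + δy²) = √(4.41 + 0.00960) = 2.10, so δu/u = 0.0281.
Q is then a monomial in u, d:
δQ/Q = √((δu/u)² + (-1·δd/d)²) = √(0.000792 + 0.00169) = 0.0499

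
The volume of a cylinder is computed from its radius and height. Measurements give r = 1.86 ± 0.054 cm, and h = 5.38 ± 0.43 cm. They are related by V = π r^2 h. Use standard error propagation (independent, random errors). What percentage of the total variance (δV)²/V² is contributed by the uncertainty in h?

(δV/V)² = (2·δr/r)² + (1·δh/h)²
  r term: (2×0.0290)² = 0.00337
  h term: (1×0.0799)² = 0.00639
Total = 0.00976. Share from h = 0.00639/0.00976 = 0.655.

65.5%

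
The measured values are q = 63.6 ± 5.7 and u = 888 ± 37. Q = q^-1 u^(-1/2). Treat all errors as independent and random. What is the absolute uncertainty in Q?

Products/powers → add relative errors in quadrature, weighted by exponent:
  (-1·δq/q)² = (-1×0.0896)² = 0.00803;  (−½·δu/u)² = (-0.5×0.0417)² = 0.000434
δQ/Q = √(0.00847) = 0.0920
Q = 0.000528, so δQ = 0.0920 × 0.000528 = 4.85e-05.

4.85e-05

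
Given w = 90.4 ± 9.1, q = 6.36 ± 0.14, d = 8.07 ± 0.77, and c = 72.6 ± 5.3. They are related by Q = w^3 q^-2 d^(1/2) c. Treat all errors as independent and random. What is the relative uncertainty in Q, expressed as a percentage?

31.7%

For a monomial Q ∝ w^3, q^-2, d^(1/2), c, fractional errors add in quadrature:
  (3·δw/w)² = (3×0.101)² = 0.0912;  (-2·δq/q)² = (-2×0.0220)² = 0.00194;  (½·δd/d)² = (0.5×0.0954)² = 0.00228;  (1·δc/c)² = (1×0.0730)² = 0.00533
δQ/Q = √(0.101) = 0.317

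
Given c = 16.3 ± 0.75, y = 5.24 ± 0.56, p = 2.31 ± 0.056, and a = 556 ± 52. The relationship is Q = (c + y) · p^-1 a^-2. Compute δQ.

Let u = c + y = 21.5. δu = √(δc² + δy²) = √(0.562 + 0.314) = 0.936, so δu/u = 0.0435.
Q is then a monomial in u, p, a:
δQ/Q = √((δu/u)² + (-1·δp/p)² + (-2·δa/a)²) = √(0.00189 + 0.000588 + 0.0350) = 0.194
Q = 3.02e-05, so δQ = 0.194 × 3.02e-05 = 5.84e-06.

5.84e-06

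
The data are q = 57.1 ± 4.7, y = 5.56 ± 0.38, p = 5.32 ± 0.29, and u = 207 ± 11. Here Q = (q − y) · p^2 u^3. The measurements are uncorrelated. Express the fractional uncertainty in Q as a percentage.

21.4%

Let w = q − y = 51.5. δw = √(δq² + δy²) = √(22.1 + 0.144) = 4.72, so δw/w = 0.0915.
Q is then a monomial in w, p, u:
δQ/Q = √((δw/w)² + (2·δp/p)² + (3·δu/u)²) = √(0.00837 + 0.0119 + 0.0254) = 0.214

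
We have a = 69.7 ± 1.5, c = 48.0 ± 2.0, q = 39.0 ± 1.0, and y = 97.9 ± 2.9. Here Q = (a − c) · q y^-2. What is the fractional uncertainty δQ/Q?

Let u = a − c = 21.7. δu = √(δa² + δc²) = √(2.25 + 4.00) = 2.50, so δu/u = 0.115.
Q is then a monomial in u, q, y:
δQ/Q = √((δu/u)² + (1·δq/q)² + (-2·δy/y)²) = √(0.0133 + 0.000657 + 0.00351) = 0.132

0.132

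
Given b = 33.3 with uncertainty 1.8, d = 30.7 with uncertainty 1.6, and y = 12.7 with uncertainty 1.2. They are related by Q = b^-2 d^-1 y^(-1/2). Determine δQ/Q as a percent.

For a monomial Q ∝ b^-2, d^-1, y^(-1/2), fractional errors add in quadrature:
  (-2·δb/b)² = (-2×0.0541)² = 0.0117;  (-1·δd/d)² = (-1×0.0521)² = 0.00272;  (−½·δy/y)² = (-0.5×0.0945)² = 0.00223
δQ/Q = √(0.0166) = 0.129

12.9%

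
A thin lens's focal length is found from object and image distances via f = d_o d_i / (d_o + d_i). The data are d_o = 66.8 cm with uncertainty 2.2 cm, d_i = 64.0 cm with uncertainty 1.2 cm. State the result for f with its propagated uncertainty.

∂f/∂d_o = (d_i/(d_o+d_i))² = 0.239;  ∂f/∂d_i = (d_o/(d_o+d_i))² = 0.261
δf = √((∂f/∂d_o · δd_o)² + (∂f/∂d_i · δd_i)²) = √(0.277 + 0.0980) = 0.613 cm
f = 32.7 cm.

32.7 ± 0.613 cm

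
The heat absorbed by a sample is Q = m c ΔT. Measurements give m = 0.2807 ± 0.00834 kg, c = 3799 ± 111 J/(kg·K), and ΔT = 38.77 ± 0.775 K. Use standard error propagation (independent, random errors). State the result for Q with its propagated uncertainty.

Since Q is a product/quotient, work with relative uncertainties:
  (1·δm/m)² = (1×0.0297)² = 0.000883;  (1·δc/c)² = (1×0.0292)² = 0.000854;  (1·δΔT/ΔT)² = (1×0.0200)² = 0.000400
δQ/Q = √(0.00214) = 0.0462
Q = 41340 J, so δQ = 0.0462 × 41340 = 1910 J.

41340 ± 1910 J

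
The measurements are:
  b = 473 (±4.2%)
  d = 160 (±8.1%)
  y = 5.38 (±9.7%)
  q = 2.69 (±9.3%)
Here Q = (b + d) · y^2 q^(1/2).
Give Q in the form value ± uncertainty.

Let u = b + d = 633. δu = √(δb² + δd²) = √(395 + 168) = 23.7, so δu/u = 0.0375.
Q is then a monomial in u, y, q:
δQ/Q = √((δu/u)² + (2·δy/y)² + (½·δq/q)²) = √(0.00140 + 0.0376 + 0.00216) = 0.203
Q = 30000, so δQ = 0.203 × 30000 = 6100.

30000 ± 6100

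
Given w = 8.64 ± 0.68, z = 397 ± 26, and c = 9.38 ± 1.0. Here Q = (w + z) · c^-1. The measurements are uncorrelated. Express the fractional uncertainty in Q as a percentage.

Let u = w + z = 406. δu = √(δw² + δz²) = √(0.462 + 676) = 26.0, so δu/u = 0.0641.
Q is then a monomial in u, c:
δQ/Q = √((δu/u)² + (-1·δc/c)²) = √(0.00411 + 0.0114) = 0.124

12.4%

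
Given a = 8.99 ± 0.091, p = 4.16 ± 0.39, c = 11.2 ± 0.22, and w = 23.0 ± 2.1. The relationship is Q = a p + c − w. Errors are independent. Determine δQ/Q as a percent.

Let h = a·p = 37.4. δh/h = √((1·δa/a)² + (1·δp/p)²) = √(0.000102 + 0.00879) = 0.0943, so δh = 3.53.
Q = h + c − w: δQ = √(δh² + δc² + δw²) = √(12.4 + 0.0484 + 4.41) = 4.11
Q = 25.6, so δQ/Q = 4.11/25.6 = 0.161.

16.1%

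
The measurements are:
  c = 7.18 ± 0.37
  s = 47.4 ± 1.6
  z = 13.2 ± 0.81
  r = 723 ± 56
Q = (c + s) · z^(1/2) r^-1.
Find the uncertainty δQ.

0.0243

Let u = c + s = 54.6. δu = √(δc² + δs²) = √(0.137 + 2.56) = 1.64, so δu/u = 0.0301.
Q is then a monomial in u, z, r:
δQ/Q = √((δu/u)² + (½·δz/z)² + (-1·δr/r)²) = √(0.000905 + 0.000941 + 0.00600) = 0.0886
Q = 0.274, so δQ = 0.0886 × 0.274 = 0.0243.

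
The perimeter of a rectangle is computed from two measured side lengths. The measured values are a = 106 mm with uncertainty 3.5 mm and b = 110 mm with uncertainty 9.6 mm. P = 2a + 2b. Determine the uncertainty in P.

Absolute uncertainties add in quadrature for a linear combination:
  (2·δa)² = 49.0;  (2·δb)² = 369
δP = √(418) = 20.4 mm

20.4 mm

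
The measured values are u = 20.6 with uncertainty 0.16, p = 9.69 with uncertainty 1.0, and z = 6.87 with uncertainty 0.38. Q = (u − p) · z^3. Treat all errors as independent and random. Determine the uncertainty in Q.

Let w = u − p = 10.9. δw = √(δu² + δp²) = √(0.0256 + 1.00) = 1.01, so δw/w = 0.0928.
Q is then a monomial in w, z:
δQ/Q = √((δw/w)² + (3·δz/z)²) = √(0.00862 + 0.0275) = 0.190
Q = 3540, so δQ = 0.190 × 3540 = 673.

673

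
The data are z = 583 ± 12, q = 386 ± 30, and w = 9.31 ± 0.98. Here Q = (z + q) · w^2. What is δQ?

Let u = z + q = 969. δu = √(δz² + δq²) = √(144 + 900) = 32.3, so δu/u = 0.0333.
Q is then a monomial in u, w:
δQ/Q = √((δu/u)² + (2·δw/w)²) = √(0.00111 + 0.0443) = 0.213
Q = 84000, so δQ = 0.213 × 84000 = 17900.

17900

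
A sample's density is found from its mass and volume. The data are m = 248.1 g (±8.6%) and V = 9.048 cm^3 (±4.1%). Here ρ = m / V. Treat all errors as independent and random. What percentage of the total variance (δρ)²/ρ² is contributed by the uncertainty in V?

(δρ/ρ)² = (1·δm/m)² + (-1·δV/V)²
  m term: (1×0.0860)² = 0.00740
  V term: (-1×0.0410)² = 0.00168
Total = 0.00908. Share from V = 0.00168/0.00908 = 0.185.

18.5%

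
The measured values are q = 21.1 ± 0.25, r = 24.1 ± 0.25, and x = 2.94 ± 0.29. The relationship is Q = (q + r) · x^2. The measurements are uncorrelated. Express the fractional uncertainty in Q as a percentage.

19.7%

Let u = q + r = 45.2. δu = √(δq² + δr²) = √(0.0625 + 0.0625) = 0.354, so δu/u = 0.00782.
Q is then a monomial in u, x:
δQ/Q = √((δu/u)² + (2·δx/x)²) = √(6.12e-05 + 0.0389) = 0.197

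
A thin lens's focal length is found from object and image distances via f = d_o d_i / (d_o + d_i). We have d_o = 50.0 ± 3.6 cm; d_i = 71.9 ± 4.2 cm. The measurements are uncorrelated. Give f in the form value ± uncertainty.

∂f/∂d_o = (d_i/(d_o+d_i))² = 0.348;  ∂f/∂d_i = (d_o/(d_o+d_i))² = 0.168
δf = √((∂f/∂d_o · δd_o)² + (∂f/∂d_i · δd_i)²) = √(1.57 + 0.499) = 1.44 cm
f = 29.5 cm.

29.5 ± 1.44 cm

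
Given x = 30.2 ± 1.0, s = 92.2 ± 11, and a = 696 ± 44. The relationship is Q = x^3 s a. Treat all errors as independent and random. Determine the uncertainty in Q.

Relative error in a monomial: (δQ/Q)² = Σ (nᵢ · δxᵢ/xᵢ)².
  (3·δx/x)² = (3×0.0331)² = 0.00987;  (1·δs/s)² = (1×0.119)² = 0.0142;  (1·δa/a)² = (1×0.0632)² = 0.00400
δQ/Q = √(0.0281) = 0.168
Q = 1.77e+09, so δQ = 0.168 × 1.77e+09 = 2.96e+08.

2.96e+08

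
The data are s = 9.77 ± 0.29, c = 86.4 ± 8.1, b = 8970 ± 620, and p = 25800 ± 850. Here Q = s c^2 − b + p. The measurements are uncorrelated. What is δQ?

Let w = s·c^2 = 72900. δw/w = √((1·δs/s)² + (2·δc/c)²) = √(0.000881 + 0.0352) = 0.190, so δw = 13800.
Q = w − b + p: δQ = √(δw² + δb² + δp²) = √(1.92e+08 + 3.84e+05 + 7.22e+05) = 13900

13900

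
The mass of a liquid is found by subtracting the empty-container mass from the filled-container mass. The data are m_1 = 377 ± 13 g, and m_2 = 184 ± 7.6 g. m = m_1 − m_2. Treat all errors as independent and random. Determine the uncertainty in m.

For a sum/difference, combine absolute errors in quadrature:
  (δm_1)² = 169;  (δm_2)² = 57.8
δm = √(227) = 15.1 g

15.1 g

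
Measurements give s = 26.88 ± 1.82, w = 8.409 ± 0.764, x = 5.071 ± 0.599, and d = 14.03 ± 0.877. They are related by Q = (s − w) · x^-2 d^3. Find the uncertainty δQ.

Let u = s − w = 18.47. δu = √(δs² + δw²) = √(3.31 + 0.584) = 1.97, so δu/u = 0.107.
Q is then a monomial in u, x, d:
δQ/Q = √((δu/u)² + (-2·δx/x)² + (3·δd/d)²) = √(0.0114 + 0.0558 + 0.0352) = 0.320
Q = 1984, so δQ = 0.320 × 1984 = 635.

635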